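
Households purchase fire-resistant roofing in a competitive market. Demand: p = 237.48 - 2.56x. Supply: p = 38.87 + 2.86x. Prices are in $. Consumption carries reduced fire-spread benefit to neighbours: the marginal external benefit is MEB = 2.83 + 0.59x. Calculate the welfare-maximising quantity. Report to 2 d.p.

Social marginal benefit = demand + MEB = 240.31 - 1.97x.
Set SMB = MC: 240.31 - 1.97x = 38.87 + 2.86x → x* = 41.7060.

x* = 41.71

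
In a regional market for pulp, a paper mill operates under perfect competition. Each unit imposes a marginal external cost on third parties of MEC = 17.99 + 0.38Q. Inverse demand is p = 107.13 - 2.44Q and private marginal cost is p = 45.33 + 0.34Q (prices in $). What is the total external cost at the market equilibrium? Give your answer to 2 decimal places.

$493.82

Market equilibrium (private): 45.33 + 0.34Q = 107.13 - 2.44Q → Q_m = 22.2302.
Total external cost = ∫₀^{Q_m} (17.99 + 0.38Q) dQ = 17.99×22.2302 + ½×0.38×22.2302² = 493.8158.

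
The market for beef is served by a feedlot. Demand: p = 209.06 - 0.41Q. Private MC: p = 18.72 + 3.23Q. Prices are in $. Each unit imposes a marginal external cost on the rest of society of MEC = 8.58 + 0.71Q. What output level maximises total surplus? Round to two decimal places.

Social marginal cost = private MC + MEC = 27.30 + 3.94Q.
Set SMC = demand: 27.30 + 3.94Q = 209.06 - 0.41Q → Q* = 41.7839.

Q* = 41.78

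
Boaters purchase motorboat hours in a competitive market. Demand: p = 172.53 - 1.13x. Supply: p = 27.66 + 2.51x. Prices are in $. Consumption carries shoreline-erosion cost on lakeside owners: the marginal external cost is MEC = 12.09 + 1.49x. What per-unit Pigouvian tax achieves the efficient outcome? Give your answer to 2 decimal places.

Social marginal benefit = demand − MEC = 160.44 - 2.62x.
Set SMB = MC: 160.44 - 2.62x = 27.66 + 2.51x → x* = 25.8830.
The Pigouvian tax equals MEC at x*: 12.09 + 1.49×25.8830 = 50.6557.

tax = $50.66 per unit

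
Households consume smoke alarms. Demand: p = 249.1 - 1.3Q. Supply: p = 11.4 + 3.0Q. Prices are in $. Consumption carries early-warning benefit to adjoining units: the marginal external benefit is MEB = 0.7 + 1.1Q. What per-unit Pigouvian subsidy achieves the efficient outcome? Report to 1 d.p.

subsidy = $82.7 per unit

Social marginal benefit = demand + MEB = 249.8 - 0.2Q.
Set SMB = MC: 249.8 - 0.2Q = 11.4 + 3.0Q → Q* = 74.5000.
The Pigouvian subsidy equals MEB at Q*: 0.7 + 1.1×74.5000 = 82.6500.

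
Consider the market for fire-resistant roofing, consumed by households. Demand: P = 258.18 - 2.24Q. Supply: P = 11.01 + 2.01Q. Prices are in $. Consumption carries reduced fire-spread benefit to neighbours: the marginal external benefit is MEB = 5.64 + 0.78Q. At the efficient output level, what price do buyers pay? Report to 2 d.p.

Social marginal benefit = demand + MEB = 263.82 - 1.46Q.
Set SMB = MC: 263.82 - 1.46Q = 11.01 + 2.01Q → Q* = 72.8559.
Consumer price on the demand curve at Q*: 258.18 − 2.24×72.8559 = 94.9828.

P = $94.98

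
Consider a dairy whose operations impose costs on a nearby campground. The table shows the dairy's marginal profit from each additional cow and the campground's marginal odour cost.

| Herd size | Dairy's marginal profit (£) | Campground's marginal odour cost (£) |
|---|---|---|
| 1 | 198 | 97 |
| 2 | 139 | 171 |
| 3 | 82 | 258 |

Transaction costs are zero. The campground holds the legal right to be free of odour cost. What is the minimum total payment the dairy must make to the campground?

Efficient level: marginal profit ≥ marginal odour cost through level 1, so k* = 1.
With the campground holding the right, the dairy must at least compensate total damage at k*: 97 = 97.

£97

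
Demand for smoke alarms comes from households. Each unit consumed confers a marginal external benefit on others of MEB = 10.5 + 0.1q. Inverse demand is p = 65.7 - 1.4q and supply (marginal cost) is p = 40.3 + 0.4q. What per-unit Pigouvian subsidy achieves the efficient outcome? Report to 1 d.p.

subsidy = 12.6 per unit

Social marginal benefit = demand + MEB = 76.2 - 1.3q.
Set SMB = MC: 76.2 - 1.3q = 40.3 + 0.4q → q* = 21.1176.
The Pigouvian subsidy equals MEB at q*: 10.5 + 0.1×21.1176 = 12.6118.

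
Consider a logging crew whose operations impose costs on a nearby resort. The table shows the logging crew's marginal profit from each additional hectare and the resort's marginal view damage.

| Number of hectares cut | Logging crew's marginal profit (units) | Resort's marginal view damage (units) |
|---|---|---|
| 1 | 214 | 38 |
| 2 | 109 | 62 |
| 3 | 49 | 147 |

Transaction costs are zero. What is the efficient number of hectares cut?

2

Bargaining reaches the level where marginal profit last exceeds marginal view damage.
That holds through level 2 (109 ≥ 62) but not at 3 (49 < 147).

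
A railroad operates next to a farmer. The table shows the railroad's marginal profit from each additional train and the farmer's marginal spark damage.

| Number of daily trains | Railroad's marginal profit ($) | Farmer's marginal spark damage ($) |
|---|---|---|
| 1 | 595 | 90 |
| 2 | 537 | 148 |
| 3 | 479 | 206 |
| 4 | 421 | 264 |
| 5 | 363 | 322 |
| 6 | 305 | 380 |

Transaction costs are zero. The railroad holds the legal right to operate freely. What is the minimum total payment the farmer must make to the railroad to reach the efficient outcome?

Left alone the railroad would choose level 6 (marginal profit stays positive).
Efficient level: k* = 5 (marginal profit ≥ marginal spark damage through 5).
The farmer must at least cover the railroad's forgone profit from cutting 6→5: 305 = 305.

$305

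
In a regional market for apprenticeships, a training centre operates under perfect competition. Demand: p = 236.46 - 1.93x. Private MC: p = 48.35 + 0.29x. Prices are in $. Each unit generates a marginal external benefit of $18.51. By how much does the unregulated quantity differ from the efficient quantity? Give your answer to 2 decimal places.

8.34 units

Market equilibrium (private): 48.35 + 0.29x = 236.46 - 1.93x → x_m = 84.7342.
Social marginal cost = private MC − MEB = 29.84 + 0.29x.
Set SMC = demand: 29.84 + 0.29x = 236.46 - 1.93x → x* = 93.0721.
Gap = |84.7342 − 93.0721| = 8.3379.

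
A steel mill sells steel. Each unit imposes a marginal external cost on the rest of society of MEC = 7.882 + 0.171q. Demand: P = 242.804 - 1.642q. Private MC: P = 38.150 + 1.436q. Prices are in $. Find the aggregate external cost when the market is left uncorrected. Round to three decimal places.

Market equilibrium (private): 38.150 + 1.436q = 242.804 - 1.642q → q_m = 66.4893.
Total external cost = ∫₀^{q_m} (7.882 + 0.171q) dq = 7.882×66.4893 + ½×0.171×66.4893² = 902.0494.

$902.049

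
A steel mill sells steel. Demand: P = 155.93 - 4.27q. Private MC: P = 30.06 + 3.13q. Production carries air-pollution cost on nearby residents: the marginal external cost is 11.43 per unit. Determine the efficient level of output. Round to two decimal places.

Social marginal cost = private MC + MEC = 41.49 + 3.13q.
Set SMC = demand: 41.49 + 3.13q = 155.93 - 4.27q → q* = 15.4649.

q* = 15.46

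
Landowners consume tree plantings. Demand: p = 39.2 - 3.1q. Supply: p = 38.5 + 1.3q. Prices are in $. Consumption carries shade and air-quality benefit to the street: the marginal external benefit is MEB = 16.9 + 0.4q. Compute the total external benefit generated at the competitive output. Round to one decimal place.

Market equilibrium (private): 38.5 + 1.3q = 39.2 - 3.1q → q_m = 0.1591.
Total external benefit = ∫₀^{q_m} (16.9 + 0.4q) dq = 16.9×0.1591 + ½×0.4×0.1591² = 2.6939.

$2.7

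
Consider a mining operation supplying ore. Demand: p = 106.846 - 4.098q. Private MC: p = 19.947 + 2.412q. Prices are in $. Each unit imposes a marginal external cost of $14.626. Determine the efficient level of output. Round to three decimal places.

Social marginal cost = private MC + MEC = 34.573 + 2.412q.
Set SMC = demand: 34.573 + 2.412q = 106.846 - 4.098q → q* = 11.1018.

q* = 11.102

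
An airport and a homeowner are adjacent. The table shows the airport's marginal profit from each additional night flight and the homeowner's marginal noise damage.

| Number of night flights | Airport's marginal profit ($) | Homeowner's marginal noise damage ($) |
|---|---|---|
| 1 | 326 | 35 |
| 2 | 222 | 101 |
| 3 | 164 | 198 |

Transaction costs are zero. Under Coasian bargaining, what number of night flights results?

2

Bargaining reaches the level where marginal profit last exceeds marginal noise damage.
That holds through level 2 (222 ≥ 101) but not at 3 (164 < 198).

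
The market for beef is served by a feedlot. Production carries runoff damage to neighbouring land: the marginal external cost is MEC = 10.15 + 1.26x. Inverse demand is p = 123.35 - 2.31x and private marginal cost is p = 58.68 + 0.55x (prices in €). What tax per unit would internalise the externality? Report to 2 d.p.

Social marginal cost = private MC + MEC = 68.83 + 1.81x.
Set SMC = demand: 68.83 + 1.81x = 123.35 - 2.31x → x* = 13.2330.
The Pigouvian tax equals MEC at x*: 10.15 + 1.26×13.2330 = 26.8236.

tax = €26.82 per unit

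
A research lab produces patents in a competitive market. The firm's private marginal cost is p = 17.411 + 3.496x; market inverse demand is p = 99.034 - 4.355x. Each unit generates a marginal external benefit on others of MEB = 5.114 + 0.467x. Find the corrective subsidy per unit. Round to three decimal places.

subsidy = 10.600 per unit

Social marginal cost = private MC − MEB = 12.297 + 3.029x.
Set SMC = demand: 12.297 + 3.029x = 99.034 - 4.355x → x* = 11.7466.
The Pigouvian subsidy equals MEB at x*: 5.114 + 0.467×11.7466 = 10.5997.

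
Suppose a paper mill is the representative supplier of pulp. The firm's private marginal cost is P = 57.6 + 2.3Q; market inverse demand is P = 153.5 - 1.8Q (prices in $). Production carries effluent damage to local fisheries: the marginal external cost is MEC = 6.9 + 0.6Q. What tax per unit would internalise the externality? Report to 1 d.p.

tax = $18.3 per unit

Social marginal cost = private MC + MEC = 64.5 + 2.9Q.
Set SMC = demand: 64.5 + 2.9Q = 153.5 - 1.8Q → Q* = 18.9362.
The Pigouvian tax equals MEC at Q*: 6.9 + 0.6×18.9362 = 18.2617.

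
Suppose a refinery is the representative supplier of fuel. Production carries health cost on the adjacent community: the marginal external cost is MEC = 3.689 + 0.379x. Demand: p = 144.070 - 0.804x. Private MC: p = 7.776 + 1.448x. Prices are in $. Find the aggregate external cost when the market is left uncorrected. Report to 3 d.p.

Market equilibrium (private): 7.776 + 1.448x = 144.070 - 0.804x → x_m = 60.5213.
Total external cost = ∫₀^{x_m} (3.689 + 0.379x) dx = 3.689×60.5213 + ½×0.379×60.5213² = 917.3689.

$917.369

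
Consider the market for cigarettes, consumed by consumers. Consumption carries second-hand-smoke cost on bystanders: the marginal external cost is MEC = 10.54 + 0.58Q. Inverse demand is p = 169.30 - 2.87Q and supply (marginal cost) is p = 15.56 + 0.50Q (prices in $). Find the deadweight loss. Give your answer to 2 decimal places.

DWL = $173.29

Market equilibrium (private): 15.56 + 0.50Q = 169.30 - 2.87Q → Q_m = 45.6202.
Social marginal benefit = demand − MEC = 158.76 - 3.45Q.
Set SMB = MC: 158.76 - 3.45Q = 15.56 + 0.50Q → Q* = 36.2532.
The welfare-loss triangle has base |Q_m − Q*| and height MEC(Q_m) (the vertical gap between SMB and MC is zero at Q* and MEC at Q_m).
DWL = ½ × 9.3670 × 36.9997 = 173.2881.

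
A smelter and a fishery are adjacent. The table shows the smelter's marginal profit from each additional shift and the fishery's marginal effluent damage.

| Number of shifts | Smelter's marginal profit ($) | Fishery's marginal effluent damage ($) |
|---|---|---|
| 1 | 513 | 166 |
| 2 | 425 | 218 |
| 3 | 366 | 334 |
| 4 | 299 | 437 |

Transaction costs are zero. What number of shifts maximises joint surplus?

3

Bargaining reaches the level where marginal profit last exceeds marginal effluent damage.
That holds through level 3 (366 ≥ 334) but not at 4 (299 < 437).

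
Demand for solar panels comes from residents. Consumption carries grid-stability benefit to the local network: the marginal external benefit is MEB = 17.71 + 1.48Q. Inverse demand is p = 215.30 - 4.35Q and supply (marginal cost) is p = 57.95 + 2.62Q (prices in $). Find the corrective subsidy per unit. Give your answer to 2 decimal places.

Social marginal benefit = demand + MEB = 233.01 - 2.87Q.
Set SMB = MC: 233.01 - 2.87Q = 57.95 + 2.62Q → Q* = 31.8871.
The Pigouvian subsidy equals MEB at Q*: 17.71 + 1.48×31.8871 = 64.9029.

subsidy = $64.90 per unit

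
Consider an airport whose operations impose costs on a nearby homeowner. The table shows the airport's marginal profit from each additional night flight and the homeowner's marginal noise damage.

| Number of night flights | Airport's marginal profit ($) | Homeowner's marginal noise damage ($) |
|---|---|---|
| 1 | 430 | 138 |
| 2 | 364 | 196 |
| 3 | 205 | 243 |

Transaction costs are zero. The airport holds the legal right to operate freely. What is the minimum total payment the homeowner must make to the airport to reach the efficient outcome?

Left alone the airport would choose level 3 (marginal profit stays positive).
Efficient level: k* = 2 (marginal profit ≥ marginal noise damage through 2).
The homeowner must at least cover the airport's forgone profit from cutting 3→2: 205 = 205.

$205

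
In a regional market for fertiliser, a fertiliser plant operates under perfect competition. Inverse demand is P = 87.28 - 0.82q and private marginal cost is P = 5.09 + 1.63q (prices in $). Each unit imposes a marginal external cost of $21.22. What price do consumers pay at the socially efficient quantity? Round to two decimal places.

P = $66.87

Social marginal cost = private MC + MEC = 26.31 + 1.63q.
Set SMC = demand: 26.31 + 1.63q = 87.28 - 0.82q → q* = 24.8857.
Consumer price on the demand curve at q*: 87.28 − 0.82×24.8857 = 66.8737.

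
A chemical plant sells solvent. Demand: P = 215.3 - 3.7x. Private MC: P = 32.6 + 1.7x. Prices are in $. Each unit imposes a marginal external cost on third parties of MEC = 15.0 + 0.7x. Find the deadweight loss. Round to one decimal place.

Market equilibrium (private): 32.6 + 1.7x = 215.3 - 3.7x → x_m = 33.8333.
Social marginal cost = private MC + MEC = 47.6 + 2.4x.
Set SMC = demand: 47.6 + 2.4x = 215.3 - 3.7x → x* = 27.4918.
The loss is the area between SMC and demand from x* to x_m; with linear curves that's a triangle of height MEC(x_m).
DWL = ½ × 6.3415 × 38.6833 = 122.6551.

DWL = $122.7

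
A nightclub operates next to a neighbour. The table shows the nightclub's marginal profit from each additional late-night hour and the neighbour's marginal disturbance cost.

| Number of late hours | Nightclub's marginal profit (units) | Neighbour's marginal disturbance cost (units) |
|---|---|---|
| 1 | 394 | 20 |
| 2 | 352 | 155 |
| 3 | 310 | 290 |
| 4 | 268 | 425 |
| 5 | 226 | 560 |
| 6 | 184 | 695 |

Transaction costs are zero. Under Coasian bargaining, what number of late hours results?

Bargaining reaches the level where marginal profit last exceeds marginal disturbance cost.
That holds through level 3 (310 ≥ 290) but not at 4 (268 < 425).

3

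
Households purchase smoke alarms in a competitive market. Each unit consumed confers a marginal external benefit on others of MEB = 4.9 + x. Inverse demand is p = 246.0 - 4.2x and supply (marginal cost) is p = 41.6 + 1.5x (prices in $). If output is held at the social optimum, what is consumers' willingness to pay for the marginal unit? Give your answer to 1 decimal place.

Social marginal benefit = demand + MEB = 250.9 - 3.2x.
Set SMB = MC: 250.9 - 3.2x = 41.6 + 1.5x → x* = 44.5319.
Consumer price on the demand curve at x*: 246.0 − 4.2×44.5319 = 58.9660.

P = $59.0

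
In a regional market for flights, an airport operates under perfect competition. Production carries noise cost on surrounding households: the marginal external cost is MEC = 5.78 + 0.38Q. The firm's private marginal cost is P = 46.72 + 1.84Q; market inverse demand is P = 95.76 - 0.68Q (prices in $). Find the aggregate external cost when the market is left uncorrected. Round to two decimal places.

$184.43

Market equilibrium (private): 46.72 + 1.84Q = 95.76 - 0.68Q → Q_m = 19.4603.
Total external cost = ∫₀^{Q_m} (5.78 + 0.38Q) dQ = 5.78×19.4603 + ½×0.38×19.4603² = 184.4342.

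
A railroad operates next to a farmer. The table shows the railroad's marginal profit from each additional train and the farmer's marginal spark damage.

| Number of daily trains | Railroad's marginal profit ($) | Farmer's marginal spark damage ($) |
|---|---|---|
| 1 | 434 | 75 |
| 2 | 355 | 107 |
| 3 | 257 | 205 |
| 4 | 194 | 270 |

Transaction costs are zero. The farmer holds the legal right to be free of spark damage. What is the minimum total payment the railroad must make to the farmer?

Efficient level: marginal profit ≥ marginal spark damage through level 3, so k* = 3.
With the farmer holding the right, the railroad must at least compensate total damage at k*: 75 + 107 + 205 = 387.

$387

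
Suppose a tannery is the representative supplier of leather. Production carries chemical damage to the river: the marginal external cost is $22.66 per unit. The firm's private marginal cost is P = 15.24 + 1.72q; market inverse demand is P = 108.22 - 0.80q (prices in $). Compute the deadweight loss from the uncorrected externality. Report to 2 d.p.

DWL = $101.88

Market equilibrium (private): 15.24 + 1.72q = 108.22 - 0.80q → q_m = 36.8968.
Social marginal cost = private MC + MEC = 37.90 + 1.72q.
Set SMC = demand: 37.90 + 1.72q = 108.22 - 0.80q → q* = 27.9048.
Between q* and q_m the wedge SMC − demand runs linearly from 0 to MEC(q_m), so the loss is a triangle.
DWL = ½ × 8.9920 × 22.6600 = 101.8794.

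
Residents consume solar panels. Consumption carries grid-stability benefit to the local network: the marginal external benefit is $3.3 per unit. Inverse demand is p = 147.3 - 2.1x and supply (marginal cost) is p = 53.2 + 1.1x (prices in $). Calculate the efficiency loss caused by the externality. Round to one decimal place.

DWL = $1.7

Market equilibrium (private): 53.2 + 1.1x = 147.3 - 2.1x → x_m = 29.4063.
Social marginal benefit = demand + MEB = 150.6 - 2.1x.
Set SMB = MC: 150.6 - 2.1x = 53.2 + 1.1x → x* = 30.4375.
The loss is the area between SMB and MC from x* to x_m; with linear curves that's a triangle of height MEB(x_m).
DWL = ½ × 1.0312 × 3.3000 = 1.7015.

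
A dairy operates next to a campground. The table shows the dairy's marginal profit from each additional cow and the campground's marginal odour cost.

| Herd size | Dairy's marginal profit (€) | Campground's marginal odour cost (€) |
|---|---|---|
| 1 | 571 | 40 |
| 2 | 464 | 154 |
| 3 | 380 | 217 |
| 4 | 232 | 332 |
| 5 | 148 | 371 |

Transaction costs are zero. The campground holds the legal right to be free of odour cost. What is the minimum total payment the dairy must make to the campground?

Efficient level: marginal profit ≥ marginal odour cost through level 3, so k* = 3.
With the campground holding the right, the dairy must at least compensate total damage at k*: 40 + 154 + 217 = 411.

€411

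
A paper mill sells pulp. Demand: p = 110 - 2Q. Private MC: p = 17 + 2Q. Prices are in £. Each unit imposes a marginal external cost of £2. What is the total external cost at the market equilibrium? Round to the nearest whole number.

£47

Market equilibrium (private): 17 + 2Q = 110 - 2Q → Q_m = 23.2500.
Total external cost = MEC × Q_m = 2 × 23.2500 = 46.5000.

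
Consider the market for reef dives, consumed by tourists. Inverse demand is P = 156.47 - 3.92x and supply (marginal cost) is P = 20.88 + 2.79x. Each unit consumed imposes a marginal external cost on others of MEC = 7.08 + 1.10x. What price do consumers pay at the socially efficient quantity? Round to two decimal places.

P = 91.97

Social marginal benefit = demand − MEC = 149.39 - 5.02x.
Set SMB = MC: 149.39 - 5.02x = 20.88 + 2.79x → x* = 16.4545.
Consumer price on the demand curve at x*: 156.47 − 3.92×16.4545 = 91.9684.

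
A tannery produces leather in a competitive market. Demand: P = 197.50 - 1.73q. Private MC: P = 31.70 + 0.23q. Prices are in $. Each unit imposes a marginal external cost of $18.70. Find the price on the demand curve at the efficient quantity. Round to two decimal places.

P = $67.66

Social marginal cost = private MC + MEC = 50.40 + 0.23q.
Set SMC = demand: 50.40 + 0.23q = 197.50 - 1.73q → q* = 75.0510.
Consumer price on the demand curve at q*: 197.50 − 1.73×75.0510 = 67.6618.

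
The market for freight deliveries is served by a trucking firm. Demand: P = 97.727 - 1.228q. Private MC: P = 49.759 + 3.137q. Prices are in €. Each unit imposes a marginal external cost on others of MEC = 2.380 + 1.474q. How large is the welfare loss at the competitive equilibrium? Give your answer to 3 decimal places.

DWL = €29.555

Market equilibrium (private): 49.759 + 3.137q = 97.727 - 1.228q → q_m = 10.9892.
Social marginal cost = private MC + MEC = 52.139 + 4.611q.
Set SMC = demand: 52.139 + 4.611q = 97.727 - 1.228q → q* = 7.8075.
Height of the DWL triangle at q_m is SMC(q_m) − demand(q_m) = MEC(q_m) = 18.5781.
DWL = ½ × 3.1817 × 18.5781 = 29.5550.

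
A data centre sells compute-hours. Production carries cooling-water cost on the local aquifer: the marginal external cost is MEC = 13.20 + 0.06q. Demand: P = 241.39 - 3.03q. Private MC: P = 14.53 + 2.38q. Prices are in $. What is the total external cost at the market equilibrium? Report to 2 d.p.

$606.27

Market equilibrium (private): 14.53 + 2.38q = 241.39 - 3.03q → q_m = 41.9335.
Total external cost = ∫₀^{q_m} (13.20 + 0.06q) dq = 13.20×41.9335 + ½×0.06×41.9335² = 606.2748.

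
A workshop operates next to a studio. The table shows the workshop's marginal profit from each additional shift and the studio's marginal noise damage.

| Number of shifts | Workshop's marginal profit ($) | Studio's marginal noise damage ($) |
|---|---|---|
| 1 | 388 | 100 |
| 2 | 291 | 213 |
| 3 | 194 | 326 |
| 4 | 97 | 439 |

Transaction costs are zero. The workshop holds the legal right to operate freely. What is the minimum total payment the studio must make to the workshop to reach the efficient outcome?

$291

Left alone the workshop would choose level 4 (marginal profit stays positive).
Efficient level: k* = 2 (marginal profit ≥ marginal noise damage through 2).
The studio must at least cover the workshop's forgone profit from cutting 4→2: 194 + 97 = 291.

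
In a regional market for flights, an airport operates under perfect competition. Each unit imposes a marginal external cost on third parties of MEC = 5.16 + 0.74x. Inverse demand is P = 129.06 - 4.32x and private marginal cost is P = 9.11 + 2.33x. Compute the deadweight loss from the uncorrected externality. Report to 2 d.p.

Market equilibrium (private): 9.11 + 2.33x = 129.06 - 4.32x → x_m = 18.0376.
Social marginal cost = private MC + MEC = 14.27 + 3.07x.
Set SMC = demand: 14.27 + 3.07x = 129.06 - 4.32x → x* = 15.5332.
Height of the DWL triangle at x_m is SMC(x_m) − demand(x_m) = MEC(x_m) = 18.5078.
DWL = ½ × 2.5044 × 18.5078 = 23.1755.

DWL = 23.18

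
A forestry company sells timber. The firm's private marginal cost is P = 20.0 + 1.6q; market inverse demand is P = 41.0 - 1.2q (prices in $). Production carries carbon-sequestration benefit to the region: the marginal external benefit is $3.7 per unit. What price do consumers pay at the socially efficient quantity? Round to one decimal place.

P = $30.4

Social marginal cost = private MC − MEB = 16.3 + 1.6q.
Set SMC = demand: 16.3 + 1.6q = 41.0 - 1.2q → q* = 8.8214.
Consumer price on the demand curve at q*: 41.0 − 1.2×8.8214 = 30.4143.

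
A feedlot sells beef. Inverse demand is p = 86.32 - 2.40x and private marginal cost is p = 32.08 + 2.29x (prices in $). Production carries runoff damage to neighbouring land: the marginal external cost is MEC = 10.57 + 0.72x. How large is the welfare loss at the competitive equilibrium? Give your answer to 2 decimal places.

Market equilibrium (private): 32.08 + 2.29x = 86.32 - 2.40x → x_m = 11.5650.
Social marginal cost = private MC + MEC = 42.65 + 3.01x.
Set SMC = demand: 42.65 + 3.01x = 86.32 - 2.40x → x* = 8.0721.
The welfare-loss triangle has base |x_m − x*| and height MEC(x_m) (the vertical gap between SMC and demand is zero at x* and MEC at x_m).
DWL = ½ × 3.4929 × 18.8968 = 33.0023.

DWL = $33.00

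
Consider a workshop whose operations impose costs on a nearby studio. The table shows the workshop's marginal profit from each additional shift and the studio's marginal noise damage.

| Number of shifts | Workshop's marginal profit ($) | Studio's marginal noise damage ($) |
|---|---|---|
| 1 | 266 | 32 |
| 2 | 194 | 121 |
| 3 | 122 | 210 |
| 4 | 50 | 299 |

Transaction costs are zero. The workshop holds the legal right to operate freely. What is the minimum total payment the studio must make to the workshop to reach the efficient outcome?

Left alone the workshop would choose level 4 (marginal profit stays positive).
Efficient level: k* = 2 (marginal profit ≥ marginal noise damage through 2).
The studio must at least cover the workshop's forgone profit from cutting 4→2: 122 + 50 = 172.

$172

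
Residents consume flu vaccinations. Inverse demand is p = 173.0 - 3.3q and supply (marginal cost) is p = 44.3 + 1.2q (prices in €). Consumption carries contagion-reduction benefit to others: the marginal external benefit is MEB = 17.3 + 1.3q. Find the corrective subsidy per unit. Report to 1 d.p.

subsidy = €76.6 per unit

Social marginal benefit = demand + MEB = 190.3 - 2.0q.
Set SMB = MC: 190.3 - 2.0q = 44.3 + 1.2q → q* = 45.6250.
The Pigouvian subsidy equals MEB at q*: 17.3 + 1.3×45.6250 = 76.6125.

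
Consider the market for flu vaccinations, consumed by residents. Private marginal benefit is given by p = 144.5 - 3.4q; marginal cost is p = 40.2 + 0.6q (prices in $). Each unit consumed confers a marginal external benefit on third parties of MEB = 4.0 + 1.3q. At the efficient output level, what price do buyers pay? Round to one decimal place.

Social marginal benefit = demand + MEB = 148.5 - 2.1q.
Set SMB = MC: 148.5 - 2.1q = 40.2 + 0.6q → q* = 40.1111.
Consumer price on the demand curve at q*: 144.5 − 3.4×40.1111 = 8.1223.

P = $8.1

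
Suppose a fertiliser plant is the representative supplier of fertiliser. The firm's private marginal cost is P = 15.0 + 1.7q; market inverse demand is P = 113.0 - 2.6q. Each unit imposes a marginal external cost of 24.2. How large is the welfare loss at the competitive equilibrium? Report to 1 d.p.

DWL = 68.1

Market equilibrium (private): 15.0 + 1.7q = 113.0 - 2.6q → q_m = 22.7907.
Social marginal cost = private MC + MEC = 39.2 + 1.7q.
Set SMC = demand: 39.2 + 1.7q = 113.0 - 2.6q → q* = 17.1628.
The loss is the area between SMC and demand from q* to q_m; with linear curves that's a triangle of height MEC(q_m).
DWL = ½ × 5.6279 × 24.2000 = 68.0976.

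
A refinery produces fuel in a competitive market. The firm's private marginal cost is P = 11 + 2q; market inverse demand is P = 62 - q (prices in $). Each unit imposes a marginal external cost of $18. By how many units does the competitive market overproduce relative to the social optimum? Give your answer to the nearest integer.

Market equilibrium (private): 11 + 2q = 62 - q → q_m = 17.0000.
Social marginal cost = private MC + MEC = 29 + 2q.
Set SMC = demand: 29 + 2q = 62 - q → q* = 11.0000.
Gap = |17.0000 − 11.0000| = 6.0000.

6 units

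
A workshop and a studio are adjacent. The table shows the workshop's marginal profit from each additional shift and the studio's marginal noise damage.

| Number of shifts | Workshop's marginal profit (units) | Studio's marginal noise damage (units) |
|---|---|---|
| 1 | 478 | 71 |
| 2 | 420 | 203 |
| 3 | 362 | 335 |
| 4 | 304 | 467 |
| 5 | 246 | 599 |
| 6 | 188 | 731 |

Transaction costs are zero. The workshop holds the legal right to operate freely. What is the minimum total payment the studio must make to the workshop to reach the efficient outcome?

738

Left alone the workshop would choose level 6 (marginal profit stays positive).
Efficient level: k* = 3 (marginal profit ≥ marginal noise damage through 3).
The studio must at least cover the workshop's forgone profit from cutting 6→3: 304 + 246 + 188 = 738.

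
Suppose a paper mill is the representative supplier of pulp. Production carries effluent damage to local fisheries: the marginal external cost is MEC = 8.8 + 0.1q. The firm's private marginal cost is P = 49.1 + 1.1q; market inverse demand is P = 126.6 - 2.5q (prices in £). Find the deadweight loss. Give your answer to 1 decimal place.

DWL = £16.2

Market equilibrium (private): 49.1 + 1.1q = 126.6 - 2.5q → q_m = 21.5278.
Social marginal cost = private MC + MEC = 57.9 + 1.2q.
Set SMC = demand: 57.9 + 1.2q = 126.6 - 2.5q → q* = 18.5676.
Height of the DWL triangle at q_m is SMC(q_m) − demand(q_m) = MEC(q_m) = 10.9528.
DWL = ½ × 2.9602 × 10.9528 = 16.2112.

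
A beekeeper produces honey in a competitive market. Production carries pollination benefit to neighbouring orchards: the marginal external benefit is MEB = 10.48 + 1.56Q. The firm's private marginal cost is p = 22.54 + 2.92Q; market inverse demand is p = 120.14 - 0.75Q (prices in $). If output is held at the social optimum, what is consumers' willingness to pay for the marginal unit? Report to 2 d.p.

P = $81.72

Social marginal cost = private MC − MEB = 12.06 + 1.36Q.
Set SMC = demand: 12.06 + 1.36Q = 120.14 - 0.75Q → Q* = 51.2227.
Consumer price on the demand curve at Q*: 120.14 − 0.75×51.2227 = 81.7230.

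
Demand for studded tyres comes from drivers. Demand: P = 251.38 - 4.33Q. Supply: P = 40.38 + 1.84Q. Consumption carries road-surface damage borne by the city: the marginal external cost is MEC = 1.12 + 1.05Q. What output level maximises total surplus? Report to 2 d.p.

Social marginal benefit = demand − MEC = 250.26 - 5.38Q.
Set SMB = MC: 250.26 - 5.38Q = 40.38 + 1.84Q → Q* = 29.0693.

Q* = 29.07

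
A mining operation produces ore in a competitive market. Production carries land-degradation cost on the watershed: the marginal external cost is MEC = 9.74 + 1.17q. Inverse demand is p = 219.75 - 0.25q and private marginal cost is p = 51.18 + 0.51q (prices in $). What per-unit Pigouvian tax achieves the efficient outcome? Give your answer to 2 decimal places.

Social marginal cost = private MC + MEC = 60.92 + 1.68q.
Set SMC = demand: 60.92 + 1.68q = 219.75 - 0.25q → q* = 82.2953.
The Pigouvian tax equals MEC at q*: 9.74 + 1.17×82.2953 = 106.0255.

tax = $106.03 per unit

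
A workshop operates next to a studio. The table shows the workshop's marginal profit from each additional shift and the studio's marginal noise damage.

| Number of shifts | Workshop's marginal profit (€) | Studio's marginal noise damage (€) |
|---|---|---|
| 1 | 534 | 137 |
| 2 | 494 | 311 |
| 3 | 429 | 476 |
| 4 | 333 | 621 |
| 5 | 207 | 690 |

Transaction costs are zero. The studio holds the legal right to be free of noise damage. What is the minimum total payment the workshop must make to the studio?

Efficient level: marginal profit ≥ marginal noise damage through level 2, so k* = 2.
With the studio holding the right, the workshop must at least compensate total damage at k*: 137 + 311 = 448.

€448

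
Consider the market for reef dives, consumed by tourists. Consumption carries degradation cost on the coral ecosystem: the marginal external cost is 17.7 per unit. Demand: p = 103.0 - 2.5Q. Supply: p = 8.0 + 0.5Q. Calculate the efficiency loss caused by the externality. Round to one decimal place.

DWL = 52.2

Market equilibrium (private): 8.0 + 0.5Q = 103.0 - 2.5Q → Q_m = 31.6667.
Social marginal benefit = demand − MEC = 85.3 - 2.5Q.
Set SMB = MC: 85.3 - 2.5Q = 8.0 + 0.5Q → Q* = 25.7667.
The welfare-loss triangle has base |Q_m − Q*| and height MEC(Q_m) (the vertical gap between SMB and MC is zero at Q* and MEC at Q_m).
DWL = ½ × 5.9000 × 17.7000 = 52.2150.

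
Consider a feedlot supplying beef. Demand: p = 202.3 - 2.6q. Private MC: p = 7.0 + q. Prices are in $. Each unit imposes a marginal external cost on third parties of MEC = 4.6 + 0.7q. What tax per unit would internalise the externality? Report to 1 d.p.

Social marginal cost = private MC + MEC = 11.6 + 1.7q.
Set SMC = demand: 11.6 + 1.7q = 202.3 - 2.6q → q* = 44.3488.
The Pigouvian tax equals MEC at q*: 4.6 + 0.7×44.3488 = 35.6442.

tax = $35.6 per unit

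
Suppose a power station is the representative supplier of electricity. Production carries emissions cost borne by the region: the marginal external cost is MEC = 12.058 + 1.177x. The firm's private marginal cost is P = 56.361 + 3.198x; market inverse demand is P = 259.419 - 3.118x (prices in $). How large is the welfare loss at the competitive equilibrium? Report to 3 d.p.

DWL = $166.144

Market equilibrium (private): 56.361 + 3.198x = 259.419 - 3.118x → x_m = 32.1498.
Social marginal cost = private MC + MEC = 68.419 + 4.375x.
Set SMC = demand: 68.419 + 4.375x = 259.419 - 3.118x → x* = 25.4905.
The loss is the area between SMC and demand from x* to x_m; with linear curves that's a triangle of height MEC(x_m).
DWL = ½ × 6.6593 × 49.8983 = 166.1439.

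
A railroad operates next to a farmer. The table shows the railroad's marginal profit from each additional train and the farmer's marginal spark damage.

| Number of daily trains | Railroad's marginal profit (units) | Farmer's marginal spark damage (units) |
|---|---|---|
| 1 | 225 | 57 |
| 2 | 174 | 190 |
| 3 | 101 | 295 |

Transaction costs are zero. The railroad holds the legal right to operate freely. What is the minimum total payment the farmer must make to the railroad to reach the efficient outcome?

Left alone the railroad would choose level 3 (marginal profit stays positive).
Efficient level: k* = 1 (marginal profit ≥ marginal spark damage through 1).
The farmer must at least cover the railroad's forgone profit from cutting 3→1: 174 + 101 = 275.

275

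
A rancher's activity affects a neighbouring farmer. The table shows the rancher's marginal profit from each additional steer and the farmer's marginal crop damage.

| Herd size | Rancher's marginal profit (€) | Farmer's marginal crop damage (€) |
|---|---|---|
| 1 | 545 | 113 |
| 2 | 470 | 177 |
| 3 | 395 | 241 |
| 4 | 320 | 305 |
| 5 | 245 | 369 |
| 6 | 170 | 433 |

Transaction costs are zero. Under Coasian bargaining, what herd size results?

Bargaining reaches the level where marginal profit last exceeds marginal crop damage.
That holds through level 4 (320 ≥ 305) but not at 5 (245 < 369).

4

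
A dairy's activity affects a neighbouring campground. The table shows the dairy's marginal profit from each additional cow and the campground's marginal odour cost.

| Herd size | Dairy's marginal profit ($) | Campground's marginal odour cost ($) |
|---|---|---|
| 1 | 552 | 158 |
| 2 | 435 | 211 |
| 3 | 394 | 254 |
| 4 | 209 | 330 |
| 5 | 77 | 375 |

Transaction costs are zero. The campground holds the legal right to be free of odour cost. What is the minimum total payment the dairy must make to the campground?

Efficient level: marginal profit ≥ marginal odour cost through level 3, so k* = 3.
With the campground holding the right, the dairy must at least compensate total damage at k*: 158 + 211 + 254 = 623.

$623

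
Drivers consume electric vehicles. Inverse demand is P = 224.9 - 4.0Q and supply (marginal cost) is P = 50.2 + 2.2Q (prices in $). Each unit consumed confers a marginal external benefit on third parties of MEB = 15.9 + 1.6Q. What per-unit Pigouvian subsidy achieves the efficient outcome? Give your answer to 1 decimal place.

Social marginal benefit = demand + MEB = 240.8 - 2.4Q.
Set SMB = MC: 240.8 - 2.4Q = 50.2 + 2.2Q → Q* = 41.4348.
The Pigouvian subsidy equals MEB at Q*: 15.9 + 1.6×41.4348 = 82.1957.

subsidy = $82.2 per unit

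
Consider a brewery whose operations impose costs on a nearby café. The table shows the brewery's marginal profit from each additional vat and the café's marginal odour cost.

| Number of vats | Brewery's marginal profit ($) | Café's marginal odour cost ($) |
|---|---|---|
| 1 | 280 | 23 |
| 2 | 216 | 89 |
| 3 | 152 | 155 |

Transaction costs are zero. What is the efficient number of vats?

2

Bargaining reaches the level where marginal profit last exceeds marginal odour cost.
That holds through level 2 (216 ≥ 89) but not at 3 (152 < 155).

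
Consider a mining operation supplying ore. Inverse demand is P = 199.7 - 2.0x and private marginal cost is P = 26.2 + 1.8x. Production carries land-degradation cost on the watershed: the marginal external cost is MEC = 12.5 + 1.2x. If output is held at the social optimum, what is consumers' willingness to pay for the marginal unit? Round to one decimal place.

P = 135.3

Social marginal cost = private MC + MEC = 38.7 + 3.0x.
Set SMC = demand: 38.7 + 3.0x = 199.7 - 2.0x → x* = 32.2000.
Consumer price on the demand curve at x*: 199.7 − 2.0×32.2000 = 135.3000.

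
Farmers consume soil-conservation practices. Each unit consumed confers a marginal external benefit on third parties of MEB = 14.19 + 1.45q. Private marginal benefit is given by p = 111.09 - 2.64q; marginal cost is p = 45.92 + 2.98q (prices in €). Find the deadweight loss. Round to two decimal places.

DWL = €115.26

Market equilibrium (private): 45.92 + 2.98q = 111.09 - 2.64q → q_m = 11.5961.
Social marginal benefit = demand + MEB = 125.28 - 1.19q.
Set SMB = MC: 125.28 - 1.19q = 45.92 + 2.98q → q* = 19.0312.
The loss is the area between SMB and MC from q* to q_m; with linear curves that's a triangle of height MEB(q_m).
DWL = ½ × 7.4351 × 31.0043 = 115.2600.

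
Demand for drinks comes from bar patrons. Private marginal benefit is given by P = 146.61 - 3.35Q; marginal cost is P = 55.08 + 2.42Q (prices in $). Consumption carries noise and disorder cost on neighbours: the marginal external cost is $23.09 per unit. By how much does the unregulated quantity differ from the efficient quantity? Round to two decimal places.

4.00 units

Market equilibrium (private): 55.08 + 2.42Q = 146.61 - 3.35Q → Q_m = 15.8631.
Social marginal benefit = demand − MEC = 123.52 - 3.35Q.
Set SMB = MC: 123.52 - 3.35Q = 55.08 + 2.42Q → Q* = 11.8614.
Gap = |15.8631 − 11.8614| = 4.0017.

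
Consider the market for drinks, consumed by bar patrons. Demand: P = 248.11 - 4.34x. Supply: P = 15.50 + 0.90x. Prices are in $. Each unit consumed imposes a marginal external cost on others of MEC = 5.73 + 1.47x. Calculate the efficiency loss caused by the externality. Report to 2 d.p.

DWL = $375.48

Market equilibrium (private): 15.50 + 0.90x = 248.11 - 4.34x → x_m = 44.3912.
Social marginal benefit = demand − MEC = 242.38 - 5.81x.
Set SMB = MC: 242.38 - 5.81x = 15.50 + 0.90x → x* = 33.8122.
The loss is the area between SMB and MC from x* to x_m; with linear curves that's a triangle of height MEC(x_m).
DWL = ½ × 10.5790 × 70.9851 = 375.4757.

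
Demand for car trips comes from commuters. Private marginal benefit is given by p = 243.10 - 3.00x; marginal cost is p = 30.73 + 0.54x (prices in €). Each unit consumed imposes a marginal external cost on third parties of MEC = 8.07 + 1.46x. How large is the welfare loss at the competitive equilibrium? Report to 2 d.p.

Market equilibrium (private): 30.73 + 0.54x = 243.10 - 3.00x → x_m = 59.9915.
Social marginal benefit = demand − MEC = 235.03 - 4.46x.
Set SMB = MC: 235.03 - 4.46x = 30.73 + 0.54x → x* = 40.8600.
Between x* and x_m the wedge MC − SMB runs linearly from 0 to MEC(x_m), so the loss is a triangle.
DWL = ½ × 19.1315 × 95.6576 = 915.0367.

DWL = €915.04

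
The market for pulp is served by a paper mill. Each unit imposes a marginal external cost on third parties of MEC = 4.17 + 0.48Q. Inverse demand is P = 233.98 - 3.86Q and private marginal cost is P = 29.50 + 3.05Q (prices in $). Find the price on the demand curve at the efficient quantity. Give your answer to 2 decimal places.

Social marginal cost = private MC + MEC = 33.67 + 3.53Q.
Set SMC = demand: 33.67 + 3.53Q = 233.98 - 3.86Q → Q* = 27.1055.
Consumer price on the demand curve at Q*: 233.98 − 3.86×27.1055 = 129.3528.

P = $129.35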